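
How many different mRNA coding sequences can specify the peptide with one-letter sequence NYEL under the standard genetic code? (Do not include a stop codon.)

48

Asn: 2 codons.
Tyr: 2 codons.
Glu: 2 codons.
Leu: 6 codons.
2 × 2 × 2 × 6 = 48.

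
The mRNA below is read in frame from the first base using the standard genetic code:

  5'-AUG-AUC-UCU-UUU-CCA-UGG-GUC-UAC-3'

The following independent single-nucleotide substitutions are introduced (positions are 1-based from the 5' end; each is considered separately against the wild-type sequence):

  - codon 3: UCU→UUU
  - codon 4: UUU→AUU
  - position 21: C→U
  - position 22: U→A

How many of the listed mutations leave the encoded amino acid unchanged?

Codon 3: UCU (Ser) → UUU (Phe) — missense.
Codon 4: UUU (Phe) → AUU (Ile) — missense.
Codon 7: GUC (Val) → GUU (Val) — synonymous.
Codon 8: UAC (Tyr) → AAC (Asn) — missense.
Synonymous: 1 of 4.

1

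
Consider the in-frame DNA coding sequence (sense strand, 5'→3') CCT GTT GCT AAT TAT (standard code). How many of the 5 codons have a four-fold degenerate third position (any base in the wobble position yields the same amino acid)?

3

Codon 1 CCT (Pro): third position 4-fold.
Codon 2 GTT (Val): third position 4-fold.
Codon 3 GCT (Ala): third position 4-fold.
Codon 4 AAT (Asn): third position 2-fold.
Codon 5 TAT (Tyr): third position 2-fold.
Four-fold degenerate third positions: 3.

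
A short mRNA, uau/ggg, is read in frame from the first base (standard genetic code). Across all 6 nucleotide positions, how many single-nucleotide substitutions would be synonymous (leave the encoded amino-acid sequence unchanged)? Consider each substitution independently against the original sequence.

4

Codon 1 (UAU, Tyr): 1 synonymous substitution.
Codon 2 (GGG, Gly): 3 synonymous substitutions.
Total: 1 + 3 = 4.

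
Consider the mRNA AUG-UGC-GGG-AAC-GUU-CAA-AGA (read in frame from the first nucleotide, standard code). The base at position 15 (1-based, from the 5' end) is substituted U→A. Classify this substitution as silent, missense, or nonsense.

silent

Position 15 falls in codon 5: GUU → Val.
After the substitution the codon is GUA → Val.
Both encode Val, so the change is synonymous.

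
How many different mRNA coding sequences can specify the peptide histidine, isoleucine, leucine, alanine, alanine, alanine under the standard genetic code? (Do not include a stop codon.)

2304

His: 2 codons.
Ile: 3 codons.
Leu: 6 codons.
Ala: 4 codons.
Ala: 4 codons.
Ala: 4 codons.
2 × 3 × 6 × 4 × 4 × 4 = 2304.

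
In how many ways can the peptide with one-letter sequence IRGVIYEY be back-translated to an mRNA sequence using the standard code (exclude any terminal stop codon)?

6912

Ile: 3 codons.
Arg: 6 codons.
Gly: 4 codons.
Val: 4 codons.
Ile: 3 codons.
Tyr: 2 codons.
Glu: 2 codons.
Tyr: 2 codons.
3 × 6 × 4 × 4 × 3 × 2 × 2 × 2 = 6912.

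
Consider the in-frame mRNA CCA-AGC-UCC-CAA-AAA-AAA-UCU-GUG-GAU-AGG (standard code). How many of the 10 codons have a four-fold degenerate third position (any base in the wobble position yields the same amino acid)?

Codon 1 CCA (Pro): third position 4-fold.
Codon 2 AGC (Ser): third position 2-fold.
Codon 3 UCC (Ser): third position 4-fold.
Codon 4 CAA (Gln): third position 2-fold.
Codon 5 AAA (Lys): third position 2-fold.
Codon 6 AAA (Lys): third position 2-fold.
Codon 7 UCU (Ser): third position 4-fold.
Codon 8 GUG (Val): third position 4-fold.
Codon 9 GAU (Asp): third position 2-fold.
Codon 10 AGG (Arg): third position 2-fold.
Four-fold degenerate third positions: 4.

4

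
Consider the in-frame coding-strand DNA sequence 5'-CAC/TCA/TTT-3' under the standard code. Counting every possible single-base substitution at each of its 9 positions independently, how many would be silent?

Codon 1 (CAC, His): 1 synonymous substitution.
Codon 2 (TCA, Ser): 3 synonymous substitutions.
Codon 3 (TTT, Phe): 1 synonymous substitution.
Total: 1 + 3 + 1 = 5.

5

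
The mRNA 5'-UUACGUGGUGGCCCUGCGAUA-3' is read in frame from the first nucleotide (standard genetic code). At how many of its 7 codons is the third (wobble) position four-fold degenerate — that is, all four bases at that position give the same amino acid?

Codon 1 UUA (Leu): third position 2-fold.
Codon 2 CGU (Arg): third position 4-fold.
Codon 3 GGU (Gly): third position 4-fold.
Codon 4 GGC (Gly): third position 4-fold.
Codon 5 CCU (Pro): third position 4-fold.
Codon 6 GCG (Ala): third position 4-fold.
Codon 7 AUA (Ile): third position 3-fold.
Four-fold degenerate third positions: 5.

5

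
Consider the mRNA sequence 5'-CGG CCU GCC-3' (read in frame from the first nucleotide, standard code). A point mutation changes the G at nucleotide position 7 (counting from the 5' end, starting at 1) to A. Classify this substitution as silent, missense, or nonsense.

Position 7 falls in codon 3: GCC → Ala.
After the substitution the codon is ACC → Thr.
Ala ≠ Thr, so this is a missense mutation.

missense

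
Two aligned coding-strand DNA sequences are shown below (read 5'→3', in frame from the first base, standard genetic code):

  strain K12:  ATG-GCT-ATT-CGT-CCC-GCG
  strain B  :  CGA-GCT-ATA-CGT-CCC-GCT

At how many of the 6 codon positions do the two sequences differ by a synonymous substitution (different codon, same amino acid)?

2

Codon 1: ATG Met / CGA Arg — nonsynonymous.
Codon 2: GCT Ala / GCT Ala — identical.
Codon 3: ATT Ile / ATA Ile — synonymous.
Codon 4: CGT Arg / CGT Arg — identical.
Codon 5: CCC Pro / CCC Pro — identical.
Codon 6: GCG Ala / GCT Ala — synonymous.
Synonymous differences: 2.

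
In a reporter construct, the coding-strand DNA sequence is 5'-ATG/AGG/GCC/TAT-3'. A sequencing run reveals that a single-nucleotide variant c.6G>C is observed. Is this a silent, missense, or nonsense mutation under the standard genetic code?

Position 6 falls in codon 2: AGG → Arg.
After the substitution the codon is AGC → Ser.
Arg ≠ Ser, so this is a missense mutation.

missense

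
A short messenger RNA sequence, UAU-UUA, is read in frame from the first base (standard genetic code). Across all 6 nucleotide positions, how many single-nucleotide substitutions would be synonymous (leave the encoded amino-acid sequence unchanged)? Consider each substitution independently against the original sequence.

3

Codon 1 (UAU, Tyr): 1 synonymous substitution.
Codon 2 (UUA, Leu): 2 synonymous substitutions.
Total: 1 + 2 = 3.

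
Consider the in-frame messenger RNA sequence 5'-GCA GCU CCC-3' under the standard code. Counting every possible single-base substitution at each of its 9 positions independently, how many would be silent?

Codon 1 (GCA, Ala): 3 synonymous substitutions.
Codon 2 (GCU, Ala): 3 synonymous substitutions.
Codon 3 (CCC, Pro): 3 synonymous substitutions.
Total: 3 + 3 + 3 = 9.

9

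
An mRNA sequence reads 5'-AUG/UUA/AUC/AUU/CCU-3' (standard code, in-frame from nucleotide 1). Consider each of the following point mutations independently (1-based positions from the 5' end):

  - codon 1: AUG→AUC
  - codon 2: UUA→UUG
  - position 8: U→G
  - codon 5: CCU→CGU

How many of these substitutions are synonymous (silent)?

1

Codon 1: AUG (Met) → AUC (Ile) — missense.
Codon 2: UUA (Leu) → UUG (Leu) — synonymous.
Codon 3: AUC (Ile) → AGC (Ser) — missense.
Codon 5: CCU (Pro) → CGU (Arg) — missense.
Synonymous: 1 of 4.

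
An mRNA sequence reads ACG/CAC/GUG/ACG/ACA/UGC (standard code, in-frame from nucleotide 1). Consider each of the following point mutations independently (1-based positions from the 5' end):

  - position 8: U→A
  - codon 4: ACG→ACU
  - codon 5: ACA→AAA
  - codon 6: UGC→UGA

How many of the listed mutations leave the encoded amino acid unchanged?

Codon 3: GUG (Val) → GAG (Glu) — missense.
Codon 4: ACG (Thr) → ACU (Thr) — synonymous.
Codon 5: ACA (Thr) → AAA (Lys) — missense.
Codon 6: UGC (Cys) → UGA (Stop) — nonsense.
Synonymous: 1 of 4.

1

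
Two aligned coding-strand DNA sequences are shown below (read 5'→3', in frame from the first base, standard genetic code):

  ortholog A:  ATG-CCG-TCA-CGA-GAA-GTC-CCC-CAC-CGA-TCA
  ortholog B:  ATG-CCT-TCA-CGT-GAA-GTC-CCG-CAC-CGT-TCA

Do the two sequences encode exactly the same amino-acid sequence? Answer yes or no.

yes

Codon 1: ATG Met / ATG Met — identical.
Codon 2: CCG Pro / CCT Pro — synonymous.
Codon 3: TCA Ser / TCA Ser — identical.
Codon 4: CGA Arg / CGT Arg — synonymous.
Codon 5: GAA Glu / GAA Glu — identical.
Codon 6: GTC Val / GTC Val — identical.
Codon 7: CCC Pro / CCG Pro — synonymous.
Codon 8: CAC His / CAC His — identical.
Codon 9: CGA Arg / CGT Arg — synonymous.
Codon 10: TCA Ser / TCA Ser — identical.
Nonsynonymous differences: 0 → same protein.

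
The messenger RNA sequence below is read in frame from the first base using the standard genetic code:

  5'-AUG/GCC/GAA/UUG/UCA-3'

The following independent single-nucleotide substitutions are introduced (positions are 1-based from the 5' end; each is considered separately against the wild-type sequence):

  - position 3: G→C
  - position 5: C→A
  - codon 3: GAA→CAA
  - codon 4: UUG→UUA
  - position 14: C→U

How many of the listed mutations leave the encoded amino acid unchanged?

1

Codon 1: AUG (Met) → AUC (Ile) — missense.
Codon 2: GCC (Ala) → GAC (Asp) — missense.
Codon 3: GAA (Glu) → CAA (Gln) — missense.
Codon 4: UUG (Leu) → UUA (Leu) — synonymous.
Codon 5: UCA (Ser) → UUA (Leu) — missense.
Synonymous: 1 of 5.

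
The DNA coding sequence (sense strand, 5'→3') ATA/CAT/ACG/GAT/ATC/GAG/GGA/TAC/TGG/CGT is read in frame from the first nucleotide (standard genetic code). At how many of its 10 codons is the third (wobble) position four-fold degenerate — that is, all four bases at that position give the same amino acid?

3

Codon 1 ATA (Ile): third position 3-fold.
Codon 2 CAT (His): third position 2-fold.
Codon 3 ACG (Thr): third position 4-fold.
Codon 4 GAT (Asp): third position 2-fold.
Codon 5 ATC (Ile): third position 3-fold.
Codon 6 GAG (Glu): third position 2-fold.
Codon 7 GGA (Gly): third position 4-fold.
Codon 8 TAC (Tyr): third position 2-fold.
Codon 9 TGG (Trp): third position 1-fold.
Codon 10 CGT (Arg): third position 4-fold.
Four-fold degenerate third positions: 3.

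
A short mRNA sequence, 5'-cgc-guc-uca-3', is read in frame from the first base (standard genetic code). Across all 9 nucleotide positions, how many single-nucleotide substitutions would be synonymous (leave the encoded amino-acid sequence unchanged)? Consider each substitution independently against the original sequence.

Codon 1 (CGC, Arg): 3 synonymous substitutions.
Codon 2 (GUC, Val): 3 synonymous substitutions.
Codon 3 (UCA, Ser): 3 synonymous substitutions.
Total: 3 + 3 + 3 = 9.

9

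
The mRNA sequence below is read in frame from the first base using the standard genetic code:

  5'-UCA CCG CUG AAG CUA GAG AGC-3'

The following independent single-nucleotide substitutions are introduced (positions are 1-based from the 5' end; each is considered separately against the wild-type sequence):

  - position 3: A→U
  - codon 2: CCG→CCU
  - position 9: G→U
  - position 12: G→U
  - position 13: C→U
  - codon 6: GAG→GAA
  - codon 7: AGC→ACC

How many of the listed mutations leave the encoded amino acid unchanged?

Codon 1: UCA (Ser) → UCU (Ser) — synonymous.
Codon 2: CCG (Pro) → CCU (Pro) — synonymous.
Codon 3: CUG (Leu) → CUU (Leu) — synonymous.
Codon 4: AAG (Lys) → AAU (Asn) — missense.
Codon 5: CUA (Leu) → UUA (Leu) — synonymous.
Codon 6: GAG (Glu) → GAA (Glu) — synonymous.
Codon 7: AGC (Ser) → ACC (Thr) — missense.
Synonymous: 5 of 7.

5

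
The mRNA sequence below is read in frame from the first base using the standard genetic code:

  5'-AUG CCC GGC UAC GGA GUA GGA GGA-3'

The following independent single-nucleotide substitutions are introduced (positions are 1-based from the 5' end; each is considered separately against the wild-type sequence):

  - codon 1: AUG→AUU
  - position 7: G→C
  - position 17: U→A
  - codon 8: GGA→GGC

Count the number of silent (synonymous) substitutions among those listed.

1

Codon 1: AUG (Met) → AUU (Ile) — missense.
Codon 3: GGC (Gly) → CGC (Arg) — missense.
Codon 6: GUA (Val) → GAA (Glu) — missense.
Codon 8: GGA (Gly) → GGC (Gly) — synonymous.
Synonymous: 1 of 4.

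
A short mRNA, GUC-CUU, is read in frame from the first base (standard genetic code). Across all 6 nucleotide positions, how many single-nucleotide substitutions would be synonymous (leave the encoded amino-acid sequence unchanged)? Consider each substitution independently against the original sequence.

Codon 1 (GUC, Val): 3 synonymous substitutions.
Codon 2 (CUU, Leu): 3 synonymous substitutions.
Total: 3 + 3 = 6.

6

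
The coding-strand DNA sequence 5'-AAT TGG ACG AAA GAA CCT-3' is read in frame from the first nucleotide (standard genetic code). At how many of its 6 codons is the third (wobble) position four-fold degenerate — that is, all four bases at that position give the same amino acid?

Codon 1 AAT (Asn): third position 2-fold.
Codon 2 TGG (Trp): third position 1-fold.
Codon 3 ACG (Thr): third position 4-fold.
Codon 4 AAA (Lys): third position 2-fold.
Codon 5 GAA (Glu): third position 2-fold.
Codon 6 CCT (Pro): third position 4-fold.
Four-fold degenerate third positions: 2.

2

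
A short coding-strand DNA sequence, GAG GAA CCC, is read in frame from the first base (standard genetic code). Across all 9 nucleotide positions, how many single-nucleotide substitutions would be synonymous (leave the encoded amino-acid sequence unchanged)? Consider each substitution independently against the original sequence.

5

Codon 1 (GAG, Glu): 1 synonymous substitution.
Codon 2 (GAA, Glu): 1 synonymous substitution.
Codon 3 (CCC, Pro): 3 synonymous substitutions.
Total: 1 + 1 + 3 = 5.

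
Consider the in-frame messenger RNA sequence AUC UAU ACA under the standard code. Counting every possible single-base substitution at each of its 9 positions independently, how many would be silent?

6

Codon 1 (AUC, Ile): 2 synonymous substitutions.
Codon 2 (UAU, Tyr): 1 synonymous substitution.
Codon 3 (ACA, Thr): 3 synonymous substitutions.
Total: 2 + 1 + 3 = 6.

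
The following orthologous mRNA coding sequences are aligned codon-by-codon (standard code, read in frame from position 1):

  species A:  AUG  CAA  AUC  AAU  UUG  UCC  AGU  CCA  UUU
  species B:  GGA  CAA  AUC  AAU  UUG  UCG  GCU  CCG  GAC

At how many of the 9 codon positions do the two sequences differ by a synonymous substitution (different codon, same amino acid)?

2

Codon 1: AUG Met / GGA Gly — nonsynonymous.
Codon 2: CAA Gln / CAA Gln — identical.
Codon 3: AUC Ile / AUC Ile — identical.
Codon 4: AAU Asn / AAU Asn — identical.
Codon 5: UUG Leu / UUG Leu — identical.
Codon 6: UCC Ser / UCG Ser — synonymous.
Codon 7: AGU Ser / GCU Ala — nonsynonymous.
Codon 8: CCA Pro / CCG Pro — synonymous.
Codon 9: UUU Phe / GAC Asp — nonsynonymous.
Synonymous differences: 2.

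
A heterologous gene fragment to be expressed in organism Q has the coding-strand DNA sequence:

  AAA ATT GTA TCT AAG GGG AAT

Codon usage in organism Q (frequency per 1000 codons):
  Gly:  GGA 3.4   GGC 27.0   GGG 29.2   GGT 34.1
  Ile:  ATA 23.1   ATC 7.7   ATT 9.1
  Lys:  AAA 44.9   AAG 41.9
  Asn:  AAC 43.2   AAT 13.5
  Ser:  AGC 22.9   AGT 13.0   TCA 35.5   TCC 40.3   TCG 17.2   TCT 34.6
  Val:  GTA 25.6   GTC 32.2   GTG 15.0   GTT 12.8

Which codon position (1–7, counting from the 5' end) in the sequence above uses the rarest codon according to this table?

Codon 1 AAA (Lys): 44.9 per 1000.
Codon 2 ATT (Ile): 9.1 per 1000.
Codon 3 GTA (Val): 25.6 per 1000.
Codon 4 TCT (Ser): 34.6 per 1000.
Codon 5 AAG (Lys): 41.9 per 1000.
Codon 6 GGG (Gly): 29.2 per 1000.
Codon 7 AAT (Asn): 13.5 per 1000.
Lowest frequency is 9.1 at codon 2.

2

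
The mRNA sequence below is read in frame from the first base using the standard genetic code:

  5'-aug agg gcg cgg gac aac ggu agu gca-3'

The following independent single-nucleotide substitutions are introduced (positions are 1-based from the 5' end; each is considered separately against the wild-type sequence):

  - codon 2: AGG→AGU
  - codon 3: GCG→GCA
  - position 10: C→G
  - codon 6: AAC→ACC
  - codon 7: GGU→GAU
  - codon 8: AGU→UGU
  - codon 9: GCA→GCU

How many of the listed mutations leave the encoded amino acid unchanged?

2

Codon 2: AGG (Arg) → AGU (Ser) — missense.
Codon 3: GCG (Ala) → GCA (Ala) — synonymous.
Codon 4: CGG (Arg) → GGG (Gly) — missense.
Codon 6: AAC (Asn) → ACC (Thr) — missense.
Codon 7: GGU (Gly) → GAU (Asp) — missense.
Codon 8: AGU (Ser) → UGU (Cys) — missense.
Codon 9: GCA (Ala) → GCU (Ala) — synonymous.
Synonymous: 2 of 7.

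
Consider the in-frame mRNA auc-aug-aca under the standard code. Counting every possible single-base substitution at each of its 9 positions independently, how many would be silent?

Codon 1 (AUC, Ile): 2 synonymous substitutions.
Codon 2 (AUG, Met): 0 synonymous substitutions.
Codon 3 (ACA, Thr): 3 synonymous substitutions.
Total: 2 + 0 + 3 = 5.

5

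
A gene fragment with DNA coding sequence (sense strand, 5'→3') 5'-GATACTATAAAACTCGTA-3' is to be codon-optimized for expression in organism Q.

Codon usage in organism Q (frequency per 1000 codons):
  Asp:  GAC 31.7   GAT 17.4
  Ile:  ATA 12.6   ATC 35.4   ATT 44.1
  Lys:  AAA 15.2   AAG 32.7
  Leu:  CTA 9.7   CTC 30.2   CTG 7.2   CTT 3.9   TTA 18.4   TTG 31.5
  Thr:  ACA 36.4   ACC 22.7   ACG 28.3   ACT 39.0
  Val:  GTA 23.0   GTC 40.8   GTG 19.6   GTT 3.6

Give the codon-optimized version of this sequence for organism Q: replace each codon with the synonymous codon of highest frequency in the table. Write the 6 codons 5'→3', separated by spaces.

Codon 1 (Asp): best is GAC at 31.7.
Codon 2 (Thr): best is ACT at 39.0.
Codon 3 (Ile): best is ATT at 44.1.
Codon 4 (Lys): best is AAG at 32.7.
Codon 5 (Leu): best is TTG at 31.5.
Codon 6 (Val): best is GTC at 40.8.

GAC ACT ATT AAG TTG GTC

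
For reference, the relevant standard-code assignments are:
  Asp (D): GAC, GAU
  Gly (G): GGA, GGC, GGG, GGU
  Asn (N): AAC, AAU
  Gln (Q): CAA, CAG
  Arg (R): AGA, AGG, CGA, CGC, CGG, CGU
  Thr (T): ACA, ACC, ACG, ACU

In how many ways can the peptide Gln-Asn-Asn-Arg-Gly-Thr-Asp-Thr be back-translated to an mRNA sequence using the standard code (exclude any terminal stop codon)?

6144

Gln: 2 codons.
Asn: 2 codons.
Asn: 2 codons.
Arg: 6 codons.
Gly: 4 codons.
Thr: 4 codons.
Asp: 2 codons.
Thr: 4 codons.
2 × 2 × 2 × 6 × 4 × 4 × 2 × 4 = 6144.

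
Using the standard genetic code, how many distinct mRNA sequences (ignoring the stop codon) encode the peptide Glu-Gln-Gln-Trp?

Glu: 2 codons.
Gln: 2 codons.
Gln: 2 codons.
Trp: 1 codon.
2 × 2 × 2 × 1 = 8.

8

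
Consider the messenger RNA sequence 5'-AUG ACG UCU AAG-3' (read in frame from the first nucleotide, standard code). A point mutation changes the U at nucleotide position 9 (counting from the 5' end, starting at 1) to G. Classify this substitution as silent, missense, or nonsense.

silent

Position 9 falls in codon 3: UCU → Ser.
After the substitution the codon is UCG → Ser.
Both encode Ser, so the change is synonymous.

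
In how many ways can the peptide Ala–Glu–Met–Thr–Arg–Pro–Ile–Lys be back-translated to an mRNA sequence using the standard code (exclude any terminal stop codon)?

4608

Ala: 4 codons.
Glu: 2 codons.
Met: 1 codon.
Thr: 4 codons.
Arg: 6 codons.
Pro: 4 codons.
Ile: 3 codons.
Lys: 2 codons.
4 × 2 × 1 × 4 × 6 × 4 × 3 × 2 = 4608.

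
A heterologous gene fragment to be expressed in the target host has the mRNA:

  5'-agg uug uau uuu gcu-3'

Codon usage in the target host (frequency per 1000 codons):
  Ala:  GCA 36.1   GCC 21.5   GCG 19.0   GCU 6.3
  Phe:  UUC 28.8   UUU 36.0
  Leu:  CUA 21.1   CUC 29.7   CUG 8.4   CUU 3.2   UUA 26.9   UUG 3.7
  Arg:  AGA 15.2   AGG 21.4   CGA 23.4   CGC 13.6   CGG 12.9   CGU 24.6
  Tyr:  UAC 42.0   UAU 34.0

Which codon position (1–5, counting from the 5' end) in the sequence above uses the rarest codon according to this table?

2

Codon 1 AGG (Arg): 21.4 per 1000.
Codon 2 UUG (Leu): 3.7 per 1000.
Codon 3 UAU (Tyr): 34.0 per 1000.
Codon 4 UUU (Phe): 36.0 per 1000.
Codon 5 GCU (Ala): 6.3 per 1000.
Lowest frequency is 3.7 at codon 2.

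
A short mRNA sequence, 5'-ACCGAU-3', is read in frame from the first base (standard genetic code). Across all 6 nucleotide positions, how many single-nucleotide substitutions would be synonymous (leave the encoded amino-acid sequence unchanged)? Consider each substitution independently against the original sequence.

4

Codon 1 (ACC, Thr): 3 synonymous substitutions.
Codon 2 (GAU, Asp): 1 synonymous substitution.
Total: 3 + 1 = 4.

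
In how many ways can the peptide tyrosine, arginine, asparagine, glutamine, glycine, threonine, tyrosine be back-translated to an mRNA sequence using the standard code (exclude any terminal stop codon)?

1536

Tyr: 2 codons.
Arg: 6 codons.
Asn: 2 codons.
Gln: 2 codons.
Gly: 4 codons.
Thr: 4 codons.
Tyr: 2 codons.
2 × 6 × 2 × 2 × 4 × 4 × 2 = 1536.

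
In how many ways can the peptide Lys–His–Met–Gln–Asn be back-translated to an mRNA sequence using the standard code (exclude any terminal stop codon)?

Lys: 2 codons.
His: 2 codons.
Met: 1 codon.
Gln: 2 codons.
Asn: 2 codons.
2 × 2 × 1 × 2 × 2 = 16.

16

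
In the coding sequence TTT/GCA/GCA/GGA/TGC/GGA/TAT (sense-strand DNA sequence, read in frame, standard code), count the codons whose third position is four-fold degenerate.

4

Codon 1 TTT (Phe): third position 2-fold.
Codon 2 GCA (Ala): third position 4-fold.
Codon 3 GCA (Ala): third position 4-fold.
Codon 4 GGA (Gly): third position 4-fold.
Codon 5 TGC (Cys): third position 2-fold.
Codon 6 GGA (Gly): third position 4-fold.
Codon 7 TAT (Tyr): third position 2-fold.
Four-fold degenerate third positions: 4.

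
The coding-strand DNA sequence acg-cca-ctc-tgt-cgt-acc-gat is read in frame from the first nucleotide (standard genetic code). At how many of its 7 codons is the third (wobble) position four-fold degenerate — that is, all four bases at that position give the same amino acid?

5

Codon 1 ACG (Thr): third position 4-fold.
Codon 2 CCA (Pro): third position 4-fold.
Codon 3 CTC (Leu): third position 4-fold.
Codon 4 TGT (Cys): third position 2-fold.
Codon 5 CGT (Arg): third position 4-fold.
Codon 6 ACC (Thr): third position 4-fold.
Codon 7 GAT (Asp): third position 2-fold.
Four-fold degenerate third positions: 5.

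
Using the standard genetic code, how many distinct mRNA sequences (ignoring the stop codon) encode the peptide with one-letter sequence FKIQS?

144

Phe: 2 codons.
Lys: 2 codons.
Ile: 3 codons.
Gln: 2 codons.
Ser: 6 codons.
2 × 2 × 3 × 2 × 6 = 144.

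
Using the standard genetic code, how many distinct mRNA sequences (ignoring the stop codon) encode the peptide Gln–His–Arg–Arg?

Gln: 2 codons.
His: 2 codons.
Arg: 6 codons.
Arg: 6 codons.
2 × 2 × 6 × 6 = 144.

144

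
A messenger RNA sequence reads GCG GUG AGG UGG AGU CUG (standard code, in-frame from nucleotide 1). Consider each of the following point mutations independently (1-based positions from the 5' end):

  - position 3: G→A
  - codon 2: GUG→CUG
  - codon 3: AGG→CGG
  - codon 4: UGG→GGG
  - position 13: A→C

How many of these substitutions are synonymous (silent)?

2

Codon 1: GCG (Ala) → GCA (Ala) — synonymous.
Codon 2: GUG (Val) → CUG (Leu) — missense.
Codon 3: AGG (Arg) → CGG (Arg) — synonymous.
Codon 4: UGG (Trp) → GGG (Gly) — missense.
Codon 5: AGU (Ser) → CGU (Arg) — missense.
Synonymous: 2 of 5.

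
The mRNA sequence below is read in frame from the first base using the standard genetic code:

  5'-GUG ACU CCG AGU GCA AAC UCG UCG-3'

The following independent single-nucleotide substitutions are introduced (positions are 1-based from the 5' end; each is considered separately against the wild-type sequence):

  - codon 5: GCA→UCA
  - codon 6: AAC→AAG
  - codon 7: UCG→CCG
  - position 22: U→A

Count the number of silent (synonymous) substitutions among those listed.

Codon 5: GCA (Ala) → UCA (Ser) — missense.
Codon 6: AAC (Asn) → AAG (Lys) — missense.
Codon 7: UCG (Ser) → CCG (Pro) — missense.
Codon 8: UCG (Ser) → ACG (Thr) — missense.
Synonymous: 0 of 4.

0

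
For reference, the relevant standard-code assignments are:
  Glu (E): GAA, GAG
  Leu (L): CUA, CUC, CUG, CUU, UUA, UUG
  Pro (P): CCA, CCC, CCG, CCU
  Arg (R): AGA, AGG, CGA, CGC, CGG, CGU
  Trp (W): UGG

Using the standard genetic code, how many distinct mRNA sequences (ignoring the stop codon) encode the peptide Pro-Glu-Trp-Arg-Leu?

288

Pro: 4 codons.
Glu: 2 codons.
Trp: 1 codon.
Arg: 6 codons.
Leu: 6 codons.
4 × 2 × 1 × 6 × 6 = 288.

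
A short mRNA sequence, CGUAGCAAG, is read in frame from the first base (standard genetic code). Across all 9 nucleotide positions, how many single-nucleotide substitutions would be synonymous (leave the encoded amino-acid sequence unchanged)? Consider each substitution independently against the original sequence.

Codon 1 (CGU, Arg): 3 synonymous substitutions.
Codon 2 (AGC, Ser): 1 synonymous substitution.
Codon 3 (AAG, Lys): 1 synonymous substitution.
Total: 3 + 1 + 1 = 5.

5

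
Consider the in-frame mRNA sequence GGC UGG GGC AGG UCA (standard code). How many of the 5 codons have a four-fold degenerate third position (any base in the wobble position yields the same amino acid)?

Codon 1 GGC (Gly): third position 4-fold.
Codon 2 UGG (Trp): third position 1-fold.
Codon 3 GGC (Gly): third position 4-fold.
Codon 4 AGG (Arg): third position 2-fold.
Codon 5 UCA (Ser): third position 4-fold.
Four-fold degenerate third positions: 3.

3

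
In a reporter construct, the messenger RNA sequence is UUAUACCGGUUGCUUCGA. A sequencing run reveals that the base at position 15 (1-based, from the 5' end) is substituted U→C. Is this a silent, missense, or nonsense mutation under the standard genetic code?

silent

Position 15 falls in codon 5: CUU → Leu.
After the substitution the codon is CUC → Leu.
Both encode Leu, so the change is synonymous.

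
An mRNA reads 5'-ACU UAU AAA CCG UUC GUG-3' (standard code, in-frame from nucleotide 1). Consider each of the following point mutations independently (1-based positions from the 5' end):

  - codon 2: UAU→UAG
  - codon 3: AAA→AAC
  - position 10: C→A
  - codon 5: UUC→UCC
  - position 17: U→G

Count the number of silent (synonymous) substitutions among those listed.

Codon 2: UAU (Tyr) → UAG (Stop) — nonsense.
Codon 3: AAA (Lys) → AAC (Asn) — missense.
Codon 4: CCG (Pro) → ACG (Thr) — missense.
Codon 5: UUC (Phe) → UCC (Ser) — missense.
Codon 6: GUG (Val) → GGG (Gly) — missense.
Synonymous: 0 of 5.

0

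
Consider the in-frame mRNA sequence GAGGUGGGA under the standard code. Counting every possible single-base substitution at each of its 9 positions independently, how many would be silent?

7

Codon 1 (GAG, Glu): 1 synonymous substitution.
Codon 2 (GUG, Val): 3 synonymous substitutions.
Codon 3 (GGA, Gly): 3 synonymous substitutions.
Total: 1 + 3 + 3 = 7.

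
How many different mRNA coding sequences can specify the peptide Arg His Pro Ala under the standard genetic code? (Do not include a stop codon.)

Arg: 6 codons.
His: 2 codons.
Pro: 4 codons.
Ala: 4 codons.
6 × 2 × 4 × 4 = 192.

192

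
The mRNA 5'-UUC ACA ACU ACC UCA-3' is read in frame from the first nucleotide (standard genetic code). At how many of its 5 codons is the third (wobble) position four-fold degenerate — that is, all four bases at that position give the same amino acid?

Codon 1 UUC (Phe): third position 2-fold.
Codon 2 ACA (Thr): third position 4-fold.
Codon 3 ACU (Thr): third position 4-fold.
Codon 4 ACC (Thr): third position 4-fold.
Codon 5 UCA (Ser): third position 4-fold.
Four-fold degenerate third positions: 4.

4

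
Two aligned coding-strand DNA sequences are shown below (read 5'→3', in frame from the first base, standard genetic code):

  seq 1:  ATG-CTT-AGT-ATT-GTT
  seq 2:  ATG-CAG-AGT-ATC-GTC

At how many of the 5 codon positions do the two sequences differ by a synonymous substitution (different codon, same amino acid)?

Codon 1: ATG Met / ATG Met — identical.
Codon 2: CTT Leu / CAG Gln — nonsynonymous.
Codon 3: AGT Ser / AGT Ser — identical.
Codon 4: ATT Ile / ATC Ile — synonymous.
Codon 5: GTT Val / GTC Val — synonymous.
Synonymous differences: 2.

2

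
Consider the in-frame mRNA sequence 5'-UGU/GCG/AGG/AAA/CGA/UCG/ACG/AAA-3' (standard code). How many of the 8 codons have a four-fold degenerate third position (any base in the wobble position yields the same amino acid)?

4

Codon 1 UGU (Cys): third position 2-fold.
Codon 2 GCG (Ala): third position 4-fold.
Codon 3 AGG (Arg): third position 2-fold.
Codon 4 AAA (Lys): third position 2-fold.
Codon 5 CGA (Arg): third position 4-fold.
Codon 6 UCG (Ser): third position 4-fold.
Codon 7 ACG (Thr): third position 4-fold.
Codon 8 AAA (Lys): third position 2-fold.
Four-fold degenerate third positions: 4.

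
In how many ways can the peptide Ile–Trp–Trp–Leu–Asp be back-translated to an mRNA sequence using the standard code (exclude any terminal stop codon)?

36

Ile: 3 codons.
Trp: 1 codon.
Trp: 1 codon.
Leu: 6 codons.
Asp: 2 codons.
3 × 1 × 1 × 6 × 2 = 36.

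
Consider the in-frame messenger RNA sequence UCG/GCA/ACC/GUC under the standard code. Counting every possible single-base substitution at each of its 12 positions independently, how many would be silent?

12

Codon 1 (UCG, Ser): 3 synonymous substitutions.
Codon 2 (GCA, Ala): 3 synonymous substitutions.
Codon 3 (ACC, Thr): 3 synonymous substitutions.
Codon 4 (GUC, Val): 3 synonymous substitutions.
Total: 3 + 3 + 3 + 3 = 12.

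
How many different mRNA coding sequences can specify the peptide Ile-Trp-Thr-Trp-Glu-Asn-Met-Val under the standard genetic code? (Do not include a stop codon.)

Ile: 3 codons.
Trp: 1 codon.
Thr: 4 codons.
Trp: 1 codon.
Glu: 2 codons.
Asn: 2 codons.
Met: 1 codon.
Val: 4 codons.
3 × 1 × 4 × 1 × 2 × 2 × 1 × 4 = 192.

192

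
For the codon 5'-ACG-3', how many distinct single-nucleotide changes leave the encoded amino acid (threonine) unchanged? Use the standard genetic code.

3

Position 1: none → 0 synonymous.
Position 2: none → 0 synonymous.
Position 3: ACU, ACC, ACA → 3 synonymous.
Total: 0 + 0 + 3 = 3.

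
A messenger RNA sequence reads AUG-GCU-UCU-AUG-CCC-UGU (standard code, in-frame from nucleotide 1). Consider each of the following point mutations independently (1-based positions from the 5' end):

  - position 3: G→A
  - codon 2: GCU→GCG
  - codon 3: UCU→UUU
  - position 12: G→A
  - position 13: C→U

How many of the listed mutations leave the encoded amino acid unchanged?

1

Codon 1: AUG (Met) → AUA (Ile) — missense.
Codon 2: GCU (Ala) → GCG (Ala) — synonymous.
Codon 3: UCU (Ser) → UUU (Phe) — missense.
Codon 4: AUG (Met) → AUA (Ile) — missense.
Codon 5: CCC (Pro) → UCC (Ser) — missense.
Synonymous: 1 of 5.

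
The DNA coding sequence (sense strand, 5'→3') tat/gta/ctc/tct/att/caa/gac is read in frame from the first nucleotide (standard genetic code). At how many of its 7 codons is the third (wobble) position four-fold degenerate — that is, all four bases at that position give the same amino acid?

Codon 1 TAT (Tyr): third position 2-fold.
Codon 2 GTA (Val): third position 4-fold.
Codon 3 CTC (Leu): third position 4-fold.
Codon 4 TCT (Ser): third position 4-fold.
Codon 5 ATT (Ile): third position 3-fold.
Codon 6 CAA (Gln): third position 2-fold.
Codon 7 GAC (Asp): third position 2-fold.
Four-fold degenerate third positions: 3.

3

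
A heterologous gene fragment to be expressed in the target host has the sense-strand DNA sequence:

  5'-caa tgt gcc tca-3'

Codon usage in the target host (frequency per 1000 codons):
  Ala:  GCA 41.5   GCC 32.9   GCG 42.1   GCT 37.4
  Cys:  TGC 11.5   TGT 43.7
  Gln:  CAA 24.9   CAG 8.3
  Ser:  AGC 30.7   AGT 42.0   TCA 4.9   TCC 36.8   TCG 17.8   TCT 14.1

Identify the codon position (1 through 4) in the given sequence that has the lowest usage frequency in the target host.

4

Codon 1 CAA (Gln): 24.9 per 1000.
Codon 2 TGT (Cys): 43.7 per 1000.
Codon 3 GCC (Ala): 32.9 per 1000.
Codon 4 TCA (Ser): 4.9 per 1000.
Lowest frequency is 4.9 at codon 4.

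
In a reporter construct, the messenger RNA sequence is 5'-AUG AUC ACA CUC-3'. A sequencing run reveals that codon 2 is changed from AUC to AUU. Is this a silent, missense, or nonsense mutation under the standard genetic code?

Position 6 falls in codon 2: AUC → Ile.
After the substitution the codon is AUU → Ile.
Both encode Ile, so the change is synonymous.

silent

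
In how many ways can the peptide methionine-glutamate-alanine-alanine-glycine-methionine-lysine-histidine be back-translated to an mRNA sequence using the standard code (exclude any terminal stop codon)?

Met: 1 codon.
Glu: 2 codons.
Ala: 4 codons.
Ala: 4 codons.
Gly: 4 codons.
Met: 1 codon.
Lys: 2 codons.
His: 2 codons.
1 × 2 × 4 × 4 × 4 × 1 × 2 × 2 = 512.

512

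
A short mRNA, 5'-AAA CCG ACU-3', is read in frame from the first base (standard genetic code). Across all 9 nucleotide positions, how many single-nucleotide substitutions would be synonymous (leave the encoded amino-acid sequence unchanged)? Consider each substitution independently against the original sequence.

7

Codon 1 (AAA, Lys): 1 synonymous substitution.
Codon 2 (CCG, Pro): 3 synonymous substitutions.
Codon 3 (ACU, Thr): 3 synonymous substitutions.
Total: 1 + 3 + 3 = 7.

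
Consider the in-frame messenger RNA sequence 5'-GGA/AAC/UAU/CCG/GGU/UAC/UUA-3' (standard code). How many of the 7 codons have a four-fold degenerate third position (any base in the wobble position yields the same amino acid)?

3

Codon 1 GGA (Gly): third position 4-fold.
Codon 2 AAC (Asn): third position 2-fold.
Codon 3 UAU (Tyr): third position 2-fold.
Codon 4 CCG (Pro): third position 4-fold.
Codon 5 GGU (Gly): third position 4-fold.
Codon 6 UAC (Tyr): third position 2-fold.
Codon 7 UUA (Leu): third position 2-fold.
Four-fold degenerate third positions: 3.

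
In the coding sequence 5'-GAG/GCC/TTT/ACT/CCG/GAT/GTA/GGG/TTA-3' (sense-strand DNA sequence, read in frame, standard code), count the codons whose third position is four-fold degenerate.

Codon 1 GAG (Glu): third position 2-fold.
Codon 2 GCC (Ala): third position 4-fold.
Codon 3 TTT (Phe): third position 2-fold.
Codon 4 ACT (Thr): third position 4-fold.
Codon 5 CCG (Pro): third position 4-fold.
Codon 6 GAT (Asp): third position 2-fold.
Codon 7 GTA (Val): third position 4-fold.
Codon 8 GGG (Gly): third position 4-fold.
Codon 9 TTA (Leu): third position 2-fold.
Four-fold degenerate third positions: 5.

5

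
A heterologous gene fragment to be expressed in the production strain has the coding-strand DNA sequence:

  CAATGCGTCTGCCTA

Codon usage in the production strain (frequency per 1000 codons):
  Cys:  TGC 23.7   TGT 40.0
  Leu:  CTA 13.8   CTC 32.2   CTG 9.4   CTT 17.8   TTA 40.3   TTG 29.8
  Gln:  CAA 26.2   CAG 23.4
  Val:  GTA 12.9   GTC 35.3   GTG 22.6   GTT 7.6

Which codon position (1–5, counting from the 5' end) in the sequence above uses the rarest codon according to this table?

Codon 1 CAA (Gln): 26.2 per 1000.
Codon 2 TGC (Cys): 23.7 per 1000.
Codon 3 GTC (Val): 35.3 per 1000.
Codon 4 TGC (Cys): 23.7 per 1000.
Codon 5 CTA (Leu): 13.8 per 1000.
Lowest frequency is 13.8 at codon 5.

5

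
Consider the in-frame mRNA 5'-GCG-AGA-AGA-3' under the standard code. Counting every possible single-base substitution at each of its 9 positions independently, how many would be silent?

Codon 1 (GCG, Ala): 3 synonymous substitutions.
Codon 2 (AGA, Arg): 2 synonymous substitutions.
Codon 3 (AGA, Arg): 2 synonymous substitutions.
Total: 3 + 2 + 2 = 7.

7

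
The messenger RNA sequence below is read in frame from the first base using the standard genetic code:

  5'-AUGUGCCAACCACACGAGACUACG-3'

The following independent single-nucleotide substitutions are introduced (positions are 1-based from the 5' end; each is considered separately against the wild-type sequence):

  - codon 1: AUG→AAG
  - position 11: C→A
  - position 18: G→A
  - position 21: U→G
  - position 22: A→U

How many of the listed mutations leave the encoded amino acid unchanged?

2

Codon 1: AUG (Met) → AAG (Lys) — missense.
Codon 4: CCA (Pro) → CAA (Gln) — missense.
Codon 6: GAG (Glu) → GAA (Glu) — synonymous.
Codon 7: ACU (Thr) → ACG (Thr) — synonymous.
Codon 8: ACG (Thr) → UCG (Ser) — missense.
Synonymous: 2 of 5.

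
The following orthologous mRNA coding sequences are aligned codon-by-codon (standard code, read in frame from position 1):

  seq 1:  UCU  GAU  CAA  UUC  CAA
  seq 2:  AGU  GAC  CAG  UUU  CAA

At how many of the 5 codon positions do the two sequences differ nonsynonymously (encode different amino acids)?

0

Codon 1: UCU Ser / AGU Ser — synonymous.
Codon 2: GAU Asp / GAC Asp — synonymous.
Codon 3: CAA Gln / CAG Gln — synonymous.
Codon 4: UUC Phe / UUU Phe — synonymous.
Codon 5: CAA Gln / CAA Gln — identical.
Nonsynonymous differences: 0.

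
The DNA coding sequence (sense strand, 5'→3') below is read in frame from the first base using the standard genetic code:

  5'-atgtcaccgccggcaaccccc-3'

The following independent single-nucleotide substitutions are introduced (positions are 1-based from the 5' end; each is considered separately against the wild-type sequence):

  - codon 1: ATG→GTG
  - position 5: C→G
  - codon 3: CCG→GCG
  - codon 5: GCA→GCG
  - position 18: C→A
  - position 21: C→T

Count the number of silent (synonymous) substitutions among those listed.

3

Codon 1: ATG (Met) → GTG (Val) — missense.
Codon 2: TCA (Ser) → TGA (Stop) — nonsense.
Codon 3: CCG (Pro) → GCG (Ala) — missense.
Codon 5: GCA (Ala) → GCG (Ala) — synonymous.
Codon 6: ACC (Thr) → ACA (Thr) — synonymous.
Codon 7: CCC (Pro) → CCT (Pro) — synonymous.
Synonymous: 3 of 6.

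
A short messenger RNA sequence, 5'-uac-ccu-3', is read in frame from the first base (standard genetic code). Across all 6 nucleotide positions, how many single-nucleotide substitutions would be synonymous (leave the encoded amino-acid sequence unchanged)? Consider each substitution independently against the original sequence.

Codon 1 (UAC, Tyr): 1 synonymous substitution.
Codon 2 (CCU, Pro): 3 synonymous substitutions.
Total: 1 + 3 = 4.

4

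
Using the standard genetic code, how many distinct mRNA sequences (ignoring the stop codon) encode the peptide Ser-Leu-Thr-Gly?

Ser: 6 codons.
Leu: 6 codons.
Thr: 4 codons.
Gly: 4 codons.
6 × 6 × 4 × 4 = 576.

576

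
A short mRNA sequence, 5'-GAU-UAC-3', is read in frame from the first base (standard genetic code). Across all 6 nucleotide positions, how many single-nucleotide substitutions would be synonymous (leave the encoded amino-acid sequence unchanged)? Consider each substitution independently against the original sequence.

2

Codon 1 (GAU, Asp): 1 synonymous substitution.
Codon 2 (UAC, Tyr): 1 synonymous substitution.
Total: 1 + 1 = 2.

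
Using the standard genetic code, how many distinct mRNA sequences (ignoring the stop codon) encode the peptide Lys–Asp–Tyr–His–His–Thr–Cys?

Lys: 2 codons.
Asp: 2 codons.
Tyr: 2 codons.
His: 2 codons.
His: 2 codons.
Thr: 4 codons.
Cys: 2 codons.
2 × 2 × 2 × 2 × 2 × 4 × 2 = 256.

256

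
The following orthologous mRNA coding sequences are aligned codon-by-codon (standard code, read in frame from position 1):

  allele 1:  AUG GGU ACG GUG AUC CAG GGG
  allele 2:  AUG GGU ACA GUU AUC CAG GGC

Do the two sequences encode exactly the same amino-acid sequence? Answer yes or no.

yes

Codon 1: AUG Met / AUG Met — identical.
Codon 2: GGU Gly / GGU Gly — identical.
Codon 3: ACG Thr / ACA Thr — synonymous.
Codon 4: GUG Val / GUU Val — synonymous.
Codon 5: AUC Ile / AUC Ile — identical.
Codon 6: CAG Gln / CAG Gln — identical.
Codon 7: GGG Gly / GGC Gly — synonymous.
Nonsynonymous differences: 0 → same protein.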